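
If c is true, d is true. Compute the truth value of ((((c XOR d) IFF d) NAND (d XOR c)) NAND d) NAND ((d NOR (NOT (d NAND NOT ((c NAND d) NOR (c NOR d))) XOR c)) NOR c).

c XOR d = True XOR True = False
(c XOR d) IFF d = False IFF True = False
d XOR c = True XOR True = False
((c XOR d) IFF d) NAND (d XOR c) = False NAND False = True
(((c XOR d) IFF d) NAND (d XOR c)) NAND d = True NAND True = False
c NAND d = True NAND True = False
c NOR d = True NOR True = False
(c NAND d) NOR (c NOR d) = False NOR False = True
NOT ((c NAND d) NOR (c NOR d)) = NOT True = False
d NAND NOT ((c NAND d) NOR (c NOR d)) = True NAND False = True
NOT (d NAND NOT ((c NAND d) NOR (c NOR d))) = NOT True = False
NOT (d NAND NOT ((c NAND d) NOR (c NOR d))) XOR c = False XOR True = True
d NOR (NOT (d NAND NOT ((c NAND d) NOR (c NOR d))) XOR c) = True NOR True = False
(d NOR (NOT (d NAND NOT ((c NAND d) NOR (c NOR d))) XOR c)) NOR c = False NOR True = False
((((c XOR d) IFF d) NAND (d XOR c)) NAND d) NAND ((d NOR (NOT (d NAND NOT ((c NAND d) NOR (c NOR d))) XOR c)) NOR c) = False NAND False = True

True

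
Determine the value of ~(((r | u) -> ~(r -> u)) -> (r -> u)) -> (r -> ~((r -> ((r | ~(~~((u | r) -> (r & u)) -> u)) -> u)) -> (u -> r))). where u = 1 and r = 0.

r | u = 0 | 1 = 1
r -> u = 0 -> 1 = 1
~(r -> u) = ~1 = 0
(r | u) -> ~(r -> u) = 1 -> 0 = 0
r -> u = 0 -> 1 = 1
((r | u) -> ~(r -> u)) -> (r -> u) = 0 -> 1 = 1
~(((r | u) -> ~(r -> u)) -> (r -> u)) = ~1 = 0
u | r = 1 | 0 = 1
r & u = 0 & 1 = 0
(u | r) -> (r & u) = 1 -> 0 = 0
~((u | r) -> (r & u)) = ~0 = 1
~~((u | r) -> (r & u)) = ~1 = 0
~~((u | r) -> (r & u)) -> u = 0 -> 1 = 1
~(~~((u | r) -> (r & u)) -> u) = ~1 = 0
r | ~(~~((u | r) -> (r & u)) -> u) = 0 | 0 = 0
(r | ~(~~((u | r) -> (r & u)) -> u)) -> u = 0 -> 1 = 1
r -> ((r | ~(~~((u | r) -> (r & u)) -> u)) -> u) = 0 -> 1 = 1
u -> r = 1 -> 0 = 0
(r -> ((r | ~(~~((u | r) -> (r & u)) -> u)) -> u)) -> (u -> r) = 1 -> 0 = 0
~((r -> ((r | ~(~~((u | r) -> (r & u)) -> u)) -> u)) -> (u -> r)) = ~0 = 1
r -> ~((r -> ((r | ~(~~((u | r) -> (r & u)) -> u)) -> u)) -> (u -> r)) = 0 -> 1 = 1
~(((r | u) -> ~(r -> u)) -> (r -> u)) -> (r -> ~((r -> ((r | ~(~~((u | r) -> (r & u)) -> u)) -> u)) -> (u -> r))) = 0 -> 1 = 1

1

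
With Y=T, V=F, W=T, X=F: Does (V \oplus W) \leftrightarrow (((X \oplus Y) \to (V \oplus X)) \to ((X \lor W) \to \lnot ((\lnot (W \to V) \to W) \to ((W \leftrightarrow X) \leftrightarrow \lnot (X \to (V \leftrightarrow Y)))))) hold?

V \oplus W = F \oplus T = T
X \oplus Y = F \oplus T = T
V \oplus X = F \oplus F = F
(X \oplus Y) \to (V \oplus X) = T \to F = F
X \lor W = F \lor T = T
W \to V = T \to F = F
\lnot (W \to V) = \lnot F = T
\lnot (W \to V) \to W = T \to T = T
W \leftrightarrow X = T \leftrightarrow F = F
V \leftrightarrow Y = F \leftrightarrow T = F
X \to (V \leftrightarrow Y) = F \to F = T
\lnot (X \to (V \leftrightarrow Y)) = \lnot T = F
(W \leftrightarrow X) \leftrightarrow \lnot (X \to (V \leftrightarrow Y)) = F \leftrightarrow F = T
(\lnot (W \to V) \to W) \to ((W \leftrightarrow X) \leftrightarrow \lnot (X \to (V \leftrightarrow Y))) = T \to T = T
\lnot ((\lnot (W \to V) \to W) \to ((W \leftrightarrow X) \leftrightarrow \lnot (X \to (V \leftrightarrow Y)))) = \lnot T = F
(X \lor W) \to \lnot ((\lnot (W \to V) \to W) \to ((W \leftrightarrow X) \leftrightarrow \lnot (X \to (V \leftrightarrow Y)))) = T \to F = F
((X \oplus Y) \to (V \oplus X)) \to ((X \lor W) \to \lnot ((\lnot (W \to V) \to W) \to ((W \leftrightarrow X) \leftrightarrow \lnot (X \to (V \leftrightarrow Y))))) = F \to F = T
(V \oplus W) \leftrightarrow (((X \oplus Y) \to (V \oplus X)) \to ((X \lor W) \to \lnot ((\lnot (W \to V) \to W) \to ((W \leftrightarrow X) \leftrightarrow \lnot (X \to (V \leftrightarrow Y)))))) = T \leftrightarrow T = T

T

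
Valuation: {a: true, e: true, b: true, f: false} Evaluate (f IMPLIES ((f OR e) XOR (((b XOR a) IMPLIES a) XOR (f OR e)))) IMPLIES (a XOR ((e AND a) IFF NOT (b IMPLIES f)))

false

f OR e = false OR true = true
b XOR a = true XOR true = false
(b XOR a) IMPLIES a = false IMPLIES true = true
f OR e = false OR true = true
((b XOR a) IMPLIES a) XOR (f OR e) = true XOR true = false
(f OR e) XOR (((b XOR a) IMPLIES a) XOR (f OR e)) = true XOR false = true
f IMPLIES ((f OR e) XOR (((b XOR a) IMPLIES a) XOR (f OR e))) = false IMPLIES true = true
e AND a = true AND true = true
b IMPLIES f = true IMPLIES false = false
NOT (b IMPLIES f) = NOT false = true
(e AND a) IFF NOT (b IMPLIES f) = true IFF true = true
a XOR ((e AND a) IFF NOT (b IMPLIES f)) = true XOR true = false
(f IMPLIES ((f OR e) XOR (((b XOR a) IMPLIES a) XOR (f OR e)))) IMPLIES (a XOR ((e AND a) IFF NOT (b IMPLIES f))) = true IMPLIES false = false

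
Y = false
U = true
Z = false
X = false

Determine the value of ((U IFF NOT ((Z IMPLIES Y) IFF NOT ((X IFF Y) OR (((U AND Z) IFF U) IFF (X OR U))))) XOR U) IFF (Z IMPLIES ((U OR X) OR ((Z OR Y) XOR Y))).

false

Z IMPLIES Y = false IMPLIES false = true
X IFF Y = false IFF false = true
U AND Z = true AND false = false
(U AND Z) IFF U = false IFF true = false
X OR U = false OR true = true
((U AND Z) IFF U) IFF (X OR U) = false IFF true = false
(X IFF Y) OR (((U AND Z) IFF U) IFF (X OR U)) = true OR false = true
NOT ((X IFF Y) OR (((U AND Z) IFF U) IFF (X OR U))) = NOT true = false
(Z IMPLIES Y) IFF NOT ((X IFF Y) OR (((U AND Z) IFF U) IFF (X OR U))) = true IFF false = false
NOT ((Z IMPLIES Y) IFF NOT ((X IFF Y) OR (((U AND Z) IFF U) IFF (X OR U)))) = NOT false = true
U IFF NOT ((Z IMPLIES Y) IFF NOT ((X IFF Y) OR (((U AND Z) IFF U) IFF (X OR U)))) = true IFF true = true
(U IFF NOT ((Z IMPLIES Y) IFF NOT ((X IFF Y) OR (((U AND Z) IFF U) IFF (X OR U))))) XOR U = true XOR true = false
U OR X = true OR false = true
Z OR Y = false OR false = false
(Z OR Y) XOR Y = false XOR false = false
(U OR X) OR ((Z OR Y) XOR Y) = true OR false = true
Z IMPLIES ((U OR X) OR ((Z OR Y) XOR Y)) = false IMPLIES true = true
((U IFF NOT ((Z IMPLIES Y) IFF NOT ((X IFF Y) OR (((U AND Z) IFF U) IFF (X OR U))))) XOR U) IFF (Z IMPLIES ((U OR X) OR ((Z OR Y) XOR Y))) = false IFF true = false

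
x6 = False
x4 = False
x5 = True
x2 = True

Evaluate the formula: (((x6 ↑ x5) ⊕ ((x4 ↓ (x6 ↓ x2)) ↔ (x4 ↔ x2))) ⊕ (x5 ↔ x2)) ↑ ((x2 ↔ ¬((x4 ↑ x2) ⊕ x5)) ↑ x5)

Substituting x6=False, x4=False, x5=True, x2=True:
x6 ↑ x5 = False ↑ True = True
x6 ↓ x2 = False ↓ True = False
x4 ↓ (x6 ↓ x2) = False ↓ False = True
x4 ↔ x2 = False ↔ True = False
(x4 ↓ (x6 ↓ x2)) ↔ (x4 ↔ x2) = True ↔ False = False
(x6 ↑ x5) ⊕ ((x4 ↓ (x6 ↓ x2)) ↔ (x4 ↔ x2)) = True ⊕ False = True
x5 ↔ x2 = True ↔ True = True
((x6 ↑ x5) ⊕ ((x4 ↓ (x6 ↓ x2)) ↔ (x4 ↔ x2))) ⊕ (x5 ↔ x2) = True ⊕ True = False
x4 ↑ x2 = False ↑ True = True
(x4 ↑ x2) ⊕ x5 = True ⊕ True = False
¬((x4 ↑ x2) ⊕ x5) = ¬False = True
x2 ↔ ¬((x4 ↑ x2) ⊕ x5) = True ↔ True = True
(x2 ↔ ¬((x4 ↑ x2) ⊕ x5)) ↑ x5 = True ↑ True = False
(((x6 ↑ x5) ⊕ ((x4 ↓ (x6 ↓ x2)) ↔ (x4 ↔ x2))) ⊕ (x5 ↔ x2)) ↑ ((x2 ↔ ¬((x4 ↑ x2) ⊕ x5)) ↑ x5) = False ↑ False = True

True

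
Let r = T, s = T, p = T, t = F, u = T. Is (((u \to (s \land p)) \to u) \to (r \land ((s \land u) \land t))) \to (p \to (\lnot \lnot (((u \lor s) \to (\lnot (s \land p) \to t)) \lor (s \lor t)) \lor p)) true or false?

s \land p = T \land T = T
u \to (s \land p) = T \to T = T
(u \to (s \land p)) \to u = T \to T = T
s \land u = T \land T = T
(s \land u) \land t = T \land F = F
r \land ((s \land u) \land t) = T \land F = F
((u \to (s \land p)) \to u) \to (r \land ((s \land u) \land t)) = T \to F = F
u \lor s = T \lor T = T
s \land p = T \land T = T
\lnot (s \land p) = \lnot T = F
\lnot (s \land p) \to t = F \to F = T
(u \lor s) \to (\lnot (s \land p) \to t) = T \to T = T
s \lor t = T \lor F = T
((u \lor s) \to (\lnot (s \land p) \to t)) \lor (s \lor t) = T \lor T = T
\lnot (((u \lor s) \to (\lnot (s \land p) \to t)) \lor (s \lor t)) = \lnot T = F
\lnot \lnot (((u \lor s) \to (\lnot (s \land p) \to t)) \lor (s \lor t)) = \lnot F = T
\lnot \lnot (((u \lor s) \to (\lnot (s \land p) \to t)) \lor (s \lor t)) \lor p = T \lor T = T
p \to (\lnot \lnot (((u \lor s) \to (\lnot (s \land p) \to t)) \lor (s \lor t)) \lor p) = T \to T = T
(((u \to (s \land p)) \to u) \to (r \land ((s \land u) \land t))) \to (p \to (\lnot \lnot (((u \lor s) \to (\lnot (s \land p) \to t)) \lor (s \lor t)) \lor p)) = F \to T = T

T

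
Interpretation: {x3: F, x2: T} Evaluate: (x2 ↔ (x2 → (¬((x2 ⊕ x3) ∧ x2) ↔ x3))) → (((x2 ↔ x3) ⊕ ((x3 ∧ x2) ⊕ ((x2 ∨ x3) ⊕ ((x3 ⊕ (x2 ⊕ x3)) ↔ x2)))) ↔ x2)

F

x2 ⊕ x3 = T ⊕ F = T
(x2 ⊕ x3) ∧ x2 = T ∧ T = T
¬((x2 ⊕ x3) ∧ x2) = ¬T = F
¬((x2 ⊕ x3) ∧ x2) ↔ x3 = F ↔ F = T
x2 → (¬((x2 ⊕ x3) ∧ x2) ↔ x3) = T → T = T
x2 ↔ (x2 → (¬((x2 ⊕ x3) ∧ x2) ↔ x3)) = T ↔ T = T
x2 ↔ x3 = T ↔ F = F
x3 ∧ x2 = F ∧ T = F
x2 ∨ x3 = T ∨ F = T
x2 ⊕ x3 = T ⊕ F = T
x3 ⊕ (x2 ⊕ x3) = F ⊕ T = T
(x3 ⊕ (x2 ⊕ x3)) ↔ x2 = T ↔ T = T
(x2 ∨ x3) ⊕ ((x3 ⊕ (x2 ⊕ x3)) ↔ x2) = T ⊕ T = F
(x3 ∧ x2) ⊕ ((x2 ∨ x3) ⊕ ((x3 ⊕ (x2 ⊕ x3)) ↔ x2)) = F ⊕ F = F
(x2 ↔ x3) ⊕ ((x3 ∧ x2) ⊕ ((x2 ∨ x3) ⊕ ((x3 ⊕ (x2 ⊕ x3)) ↔ x2))) = F ⊕ F = F
((x2 ↔ x3) ⊕ ((x3 ∧ x2) ⊕ ((x2 ∨ x3) ⊕ ((x3 ⊕ (x2 ⊕ x3)) ↔ x2)))) ↔ x2 = F ↔ T = F
(x2 ↔ (x2 → (¬((x2 ⊕ x3) ∧ x2) ↔ x3))) → (((x2 ↔ x3) ⊕ ((x3 ∧ x2) ⊕ ((x2 ∨ x3) ⊕ ((x3 ⊕ (x2 ⊕ x3)) ↔ x2)))) ↔ x2) = T → F = F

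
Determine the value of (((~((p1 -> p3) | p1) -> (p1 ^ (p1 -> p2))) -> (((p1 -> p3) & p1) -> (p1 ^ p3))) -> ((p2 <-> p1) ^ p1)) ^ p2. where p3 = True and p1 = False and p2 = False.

p1 -> p3 = False -> True = True
(p1 -> p3) | p1 = True | False = True
~((p1 -> p3) | p1) = ~True = False
p1 -> p2 = False -> False = True
p1 ^ (p1 -> p2) = False ^ True = True
~((p1 -> p3) | p1) -> (p1 ^ (p1 -> p2)) = False -> True = True
p1 -> p3 = False -> True = True
(p1 -> p3) & p1 = True & False = False
p1 ^ p3 = False ^ True = True
((p1 -> p3) & p1) -> (p1 ^ p3) = False -> True = True
(~((p1 -> p3) | p1) -> (p1 ^ (p1 -> p2))) -> (((p1 -> p3) & p1) -> (p1 ^ p3)) = True -> True = True
p2 <-> p1 = False <-> False = True
(p2 <-> p1) ^ p1 = True ^ False = True
((~((p1 -> p3) | p1) -> (p1 ^ (p1 -> p2))) -> (((p1 -> p3) & p1) -> (p1 ^ p3))) -> ((p2 <-> p1) ^ p1) = True -> True = True
(((~((p1 -> p3) | p1) -> (p1 ^ (p1 -> p2))) -> (((p1 -> p3) & p1) -> (p1 ^ p3))) -> ((p2 <-> p1) ^ p1)) ^ p2 = True ^ False = True

True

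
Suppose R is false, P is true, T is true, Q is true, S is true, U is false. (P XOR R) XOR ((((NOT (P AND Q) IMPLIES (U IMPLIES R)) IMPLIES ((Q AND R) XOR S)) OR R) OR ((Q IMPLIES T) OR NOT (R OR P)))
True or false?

false

P XOR R = true XOR false = true
P AND Q = true AND true = true
NOT (P AND Q) = NOT true = false
U IMPLIES R = false IMPLIES false = true
NOT (P AND Q) IMPLIES (U IMPLIES R) = false IMPLIES true = true
Q AND R = true AND false = false
(Q AND R) XOR S = false XOR true = true
(NOT (P AND Q) IMPLIES (U IMPLIES R)) IMPLIES ((Q AND R) XOR S) = true IMPLIES true = true
((NOT (P AND Q) IMPLIES (U IMPLIES R)) IMPLIES ((Q AND R) XOR S)) OR R = true OR false = true
Q IMPLIES T = true IMPLIES true = true
R OR P = false OR true = true
NOT (R OR P) = NOT true = false
(Q IMPLIES T) OR NOT (R OR P) = true OR false = true
(((NOT (P AND Q) IMPLIES (U IMPLIES R)) IMPLIES ((Q AND R) XOR S)) OR R) OR ((Q IMPLIES T) OR NOT (R OR P)) = true OR true = true
(P XOR R) XOR ((((NOT (P AND Q) IMPLIES (U IMPLIES R)) IMPLIES ((Q AND R) XOR S)) OR R) OR ((Q IMPLIES T) OR NOT (R OR P))) = true XOR true = false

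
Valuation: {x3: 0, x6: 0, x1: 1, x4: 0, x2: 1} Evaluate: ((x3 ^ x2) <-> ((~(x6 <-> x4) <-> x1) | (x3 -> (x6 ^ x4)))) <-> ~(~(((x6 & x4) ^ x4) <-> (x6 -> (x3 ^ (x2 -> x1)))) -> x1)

0

x3 ^ x2 = 0 ^ 1 = 1
x6 <-> x4 = 0 <-> 0 = 1
~(x6 <-> x4) = ~1 = 0
~(x6 <-> x4) <-> x1 = 0 <-> 1 = 0
x6 ^ x4 = 0 ^ 0 = 0
x3 -> (x6 ^ x4) = 0 -> 0 = 1
(~(x6 <-> x4) <-> x1) | (x3 -> (x6 ^ x4)) = 0 | 1 = 1
(x3 ^ x2) <-> ((~(x6 <-> x4) <-> x1) | (x3 -> (x6 ^ x4))) = 1 <-> 1 = 1
x6 & x4 = 0 & 0 = 0
(x6 & x4) ^ x4 = 0 ^ 0 = 0
x2 -> x1 = 1 -> 1 = 1
x3 ^ (x2 -> x1) = 0 ^ 1 = 1
x6 -> (x3 ^ (x2 -> x1)) = 0 -> 1 = 1
((x6 & x4) ^ x4) <-> (x6 -> (x3 ^ (x2 -> x1))) = 0 <-> 1 = 0
~(((x6 & x4) ^ x4) <-> (x6 -> (x3 ^ (x2 -> x1)))) = ~0 = 1
~(((x6 & x4) ^ x4) <-> (x6 -> (x3 ^ (x2 -> x1)))) -> x1 = 1 -> 1 = 1
~(~(((x6 & x4) ^ x4) <-> (x6 -> (x3 ^ (x2 -> x1)))) -> x1) = ~1 = 0
((x3 ^ x2) <-> ((~(x6 <-> x4) <-> x1) | (x3 -> (x6 ^ x4)))) <-> ~(~(((x6 & x4) ^ x4) <-> (x6 -> (x3 ^ (x2 -> x1)))) -> x1) = 1 <-> 0 = 0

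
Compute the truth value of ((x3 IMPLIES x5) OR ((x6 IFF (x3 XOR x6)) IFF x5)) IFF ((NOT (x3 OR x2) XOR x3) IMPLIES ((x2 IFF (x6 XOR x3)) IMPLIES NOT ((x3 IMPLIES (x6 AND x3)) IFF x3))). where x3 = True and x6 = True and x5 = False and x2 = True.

Substituting x3=True, x6=True, x5=False, x2=True:
x3 IMPLIES x5 = True IMPLIES False = False
x3 XOR x6 = True XOR True = False
x6 IFF (x3 XOR x6) = True IFF False = False
(x6 IFF (x3 XOR x6)) IFF x5 = False IFF False = True
(x3 IMPLIES x5) OR ((x6 IFF (x3 XOR x6)) IFF x5) = False OR True = True
x3 OR x2 = True OR True = True
NOT (x3 OR x2) = NOT True = False
NOT (x3 OR x2) XOR x3 = False XOR True = True
x6 XOR x3 = True XOR True = False
x2 IFF (x6 XOR x3) = True IFF False = False
x6 AND x3 = True AND True = True
x3 IMPLIES (x6 AND x3) = True IMPLIES True = True
(x3 IMPLIES (x6 AND x3)) IFF x3 = True IFF True = True
NOT ((x3 IMPLIES (x6 AND x3)) IFF x3) = NOT True = False
(x2 IFF (x6 XOR x3)) IMPLIES NOT ((x3 IMPLIES (x6 AND x3)) IFF x3) = False IMPLIES False = True
(NOT (x3 OR x2) XOR x3) IMPLIES ((x2 IFF (x6 XOR x3)) IMPLIES NOT ((x3 IMPLIES (x6 AND x3)) IFF x3)) = True IMPLIES True = True
((x3 IMPLIES x5) OR ((x6 IFF (x3 XOR x6)) IFF x5)) IFF ((NOT (x3 OR x2) XOR x3) IMPLIES ((x2 IFF (x6 XOR x3)) IMPLIES NOT ((x3 IMPLIES (x6 AND x3)) IFF x3))) = True IFF True = True

True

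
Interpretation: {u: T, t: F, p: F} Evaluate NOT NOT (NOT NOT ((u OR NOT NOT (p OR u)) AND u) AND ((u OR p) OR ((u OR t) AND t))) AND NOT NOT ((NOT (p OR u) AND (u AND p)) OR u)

T

p OR u = F OR T = T
NOT (p OR u) = NOT T = F
NOT NOT (p OR u) = NOT F = T
u OR NOT NOT (p OR u) = T OR T = T
(u OR NOT NOT (p OR u)) AND u = T AND T = T
NOT ((u OR NOT NOT (p OR u)) AND u) = NOT T = F
NOT NOT ((u OR NOT NOT (p OR u)) AND u) = NOT F = T
u OR p = T OR F = T
u OR t = T OR F = T
(u OR t) AND t = T AND F = F
(u OR p) OR ((u OR t) AND t) = T OR F = T
NOT NOT ((u OR NOT NOT (p OR u)) AND u) AND ((u OR p) OR ((u OR t) AND t)) = T AND T = T
NOT (NOT NOT ((u OR NOT NOT (p OR u)) AND u) AND ((u OR p) OR ((u OR t) AND t))) = NOT T = F
NOT NOT (NOT NOT ((u OR NOT NOT (p OR u)) AND u) AND ((u OR p) OR ((u OR t) AND t))) = NOT F = T
p OR u = F OR T = T
NOT (p OR u) = NOT T = F
u AND p = T AND F = F
NOT (p OR u) AND (u AND p) = F AND F = F
(NOT (p OR u) AND (u AND p)) OR u = F OR T = T
NOT ((NOT (p OR u) AND (u AND p)) OR u) = NOT T = F
NOT NOT ((NOT (p OR u) AND (u AND p)) OR u) = NOT F = T
NOT NOT (NOT NOT ((u OR NOT NOT (p OR u)) AND u) AND ((u OR p) OR ((u OR t) AND t))) AND NOT NOT ((NOT (p OR u) AND (u AND p)) OR u) = T AND T = T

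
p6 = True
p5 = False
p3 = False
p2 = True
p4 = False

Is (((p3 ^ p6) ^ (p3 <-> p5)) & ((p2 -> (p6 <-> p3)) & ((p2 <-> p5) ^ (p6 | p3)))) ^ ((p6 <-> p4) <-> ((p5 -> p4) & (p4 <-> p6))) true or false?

True

p3 ^ p6 = False ^ True = True
p3 <-> p5 = False <-> False = True
(p3 ^ p6) ^ (p3 <-> p5) = True ^ True = False
p6 <-> p3 = True <-> False = False
p2 -> (p6 <-> p3) = True -> False = False
p2 <-> p5 = True <-> False = False
p6 | p3 = True | False = True
(p2 <-> p5) ^ (p6 | p3) = False ^ True = True
(p2 -> (p6 <-> p3)) & ((p2 <-> p5) ^ (p6 | p3)) = False & True = False
((p3 ^ p6) ^ (p3 <-> p5)) & ((p2 -> (p6 <-> p3)) & ((p2 <-> p5) ^ (p6 | p3))) = False & False = False
p6 <-> p4 = True <-> False = False
p5 -> p4 = False -> False = True
p4 <-> p6 = False <-> True = False
(p5 -> p4) & (p4 <-> p6) = True & False = False
(p6 <-> p4) <-> ((p5 -> p4) & (p4 <-> p6)) = False <-> False = True
(((p3 ^ p6) ^ (p3 <-> p5)) & ((p2 -> (p6 <-> p3)) & ((p2 <-> p5) ^ (p6 | p3)))) ^ ((p6 <-> p4) <-> ((p5 -> p4) & (p4 <-> p6))) = False ^ True = True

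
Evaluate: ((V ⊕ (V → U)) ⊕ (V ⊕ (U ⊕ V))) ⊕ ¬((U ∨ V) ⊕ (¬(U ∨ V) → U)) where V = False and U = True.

V → U = False → True = True
V ⊕ (V → U) = False ⊕ True = True
U ⊕ V = True ⊕ False = True
V ⊕ (U ⊕ V) = False ⊕ True = True
(V ⊕ (V → U)) ⊕ (V ⊕ (U ⊕ V)) = True ⊕ True = False
U ∨ V = True ∨ False = True
U ∨ V = True ∨ False = True
¬(U ∨ V) = ¬True = False
¬(U ∨ V) → U = False → True = True
(U ∨ V) ⊕ (¬(U ∨ V) → U) = True ⊕ True = False
¬((U ∨ V) ⊕ (¬(U ∨ V) → U)) = ¬False = True
((V ⊕ (V → U)) ⊕ (V ⊕ (U ⊕ V))) ⊕ ¬((U ∨ V) ⊕ (¬(U ∨ V) → U)) = False ⊕ True = True

True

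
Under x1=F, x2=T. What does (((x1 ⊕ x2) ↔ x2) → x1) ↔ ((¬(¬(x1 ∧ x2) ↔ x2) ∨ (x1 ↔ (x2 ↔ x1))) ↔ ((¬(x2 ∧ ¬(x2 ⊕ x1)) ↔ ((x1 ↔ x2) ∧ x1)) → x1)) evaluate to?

F

x1 ⊕ x2 = F ⊕ T = T
(x1 ⊕ x2) ↔ x2 = T ↔ T = T
((x1 ⊕ x2) ↔ x2) → x1 = T → F = F
x1 ∧ x2 = F ∧ T = F
¬(x1 ∧ x2) = ¬F = T
¬(x1 ∧ x2) ↔ x2 = T ↔ T = T
¬(¬(x1 ∧ x2) ↔ x2) = ¬T = F
x2 ↔ x1 = T ↔ F = F
x1 ↔ (x2 ↔ x1) = F ↔ F = T
¬(¬(x1 ∧ x2) ↔ x2) ∨ (x1 ↔ (x2 ↔ x1)) = F ∨ T = T
x2 ⊕ x1 = T ⊕ F = T
¬(x2 ⊕ x1) = ¬T = F
x2 ∧ ¬(x2 ⊕ x1) = T ∧ F = F
¬(x2 ∧ ¬(x2 ⊕ x1)) = ¬F = T
x1 ↔ x2 = F ↔ T = F
(x1 ↔ x2) ∧ x1 = F ∧ F = F
¬(x2 ∧ ¬(x2 ⊕ x1)) ↔ ((x1 ↔ x2) ∧ x1) = T ↔ F = F
(¬(x2 ∧ ¬(x2 ⊕ x1)) ↔ ((x1 ↔ x2) ∧ x1)) → x1 = F → F = T
(¬(¬(x1 ∧ x2) ↔ x2) ∨ (x1 ↔ (x2 ↔ x1))) ↔ ((¬(x2 ∧ ¬(x2 ⊕ x1)) ↔ ((x1 ↔ x2) ∧ x1)) → x1) = T ↔ T = T
(((x1 ⊕ x2) ↔ x2) → x1) ↔ ((¬(¬(x1 ∧ x2) ↔ x2) ∨ (x1 ↔ (x2 ↔ x1))) ↔ ((¬(x2 ∧ ¬(x2 ⊕ x1)) ↔ ((x1 ↔ x2) ∧ x1)) → x1)) = F ↔ T = F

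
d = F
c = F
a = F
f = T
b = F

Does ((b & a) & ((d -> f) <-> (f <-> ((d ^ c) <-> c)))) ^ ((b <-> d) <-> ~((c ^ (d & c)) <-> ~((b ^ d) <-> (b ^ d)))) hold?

F

b & a = F & F = F
d -> f = F -> T = T
d ^ c = F ^ F = F
(d ^ c) <-> c = F <-> F = T
f <-> ((d ^ c) <-> c) = T <-> T = T
(d -> f) <-> (f <-> ((d ^ c) <-> c)) = T <-> T = T
(b & a) & ((d -> f) <-> (f <-> ((d ^ c) <-> c))) = F & T = F
b <-> d = F <-> F = T
d & c = F & F = F
c ^ (d & c) = F ^ F = F
b ^ d = F ^ F = F
b ^ d = F ^ F = F
(b ^ d) <-> (b ^ d) = F <-> F = T
~((b ^ d) <-> (b ^ d)) = ~T = F
(c ^ (d & c)) <-> ~((b ^ d) <-> (b ^ d)) = F <-> F = T
~((c ^ (d & c)) <-> ~((b ^ d) <-> (b ^ d))) = ~T = F
(b <-> d) <-> ~((c ^ (d & c)) <-> ~((b ^ d) <-> (b ^ d))) = T <-> F = F
((b & a) & ((d -> f) <-> (f <-> ((d ^ c) <-> c)))) ^ ((b <-> d) <-> ~((c ^ (d & c)) <-> ~((b ^ d) <-> (b ^ d)))) = F ^ F = F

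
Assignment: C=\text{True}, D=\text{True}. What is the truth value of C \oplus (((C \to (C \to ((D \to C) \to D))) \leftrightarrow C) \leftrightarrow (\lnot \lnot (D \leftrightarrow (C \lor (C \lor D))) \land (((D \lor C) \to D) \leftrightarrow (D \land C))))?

\text{False}

Substituting C=\text{True}, D=\text{True}:
D \to C = \text{True} \to \text{True} = \text{True}
(D \to C) \to D = \text{True} \to \text{True} = \text{True}
C \to ((D \to C) \to D) = \text{True} \to \text{True} = \text{True}
C \to (C \to ((D \to C) \to D)) = \text{True} \to \text{True} = \text{True}
(C \to (C \to ((D \to C) \to D))) \leftrightarrow C = \text{True} \leftrightarrow \text{True} = \text{True}
C \lor D = \text{True} \lor \text{True} = \text{True}
C \lor (C \lor D) = \text{True} \lor \text{True} = \text{True}
D \leftrightarrow (C \lor (C \lor D)) = \text{True} \leftrightarrow \text{True} = \text{True}
\lnot (D \leftrightarrow (C \lor (C \lor D))) = \lnot \text{True} = \text{False}
\lnot \lnot (D \leftrightarrow (C \lor (C \lor D))) = \lnot \text{False} = \text{True}
D \lor C = \text{True} \lor \text{True} = \text{True}
(D \lor C) \to D = \text{True} \to \text{True} = \text{True}
D \land C = \text{True} \land \text{True} = \text{True}
((D \lor C) \to D) \leftrightarrow (D \land C) = \text{True} \leftrightarrow \text{True} = \text{True}
\lnot \lnot (D \leftrightarrow (C \lor (C \lor D))) \land (((D \lor C) \to D) \leftrightarrow (D \land C)) = \text{True} \land \text{True} = \text{True}
((C \to (C \to ((D \to C) \to D))) \leftrightarrow C) \leftrightarrow (\lnot \lnot (D \leftrightarrow (C \lor (C \lor D))) \land (((D \lor C) \to D) \leftrightarrow (D \land C))) = \text{True} \leftrightarrow \text{True} = \text{True}
C \oplus (((C \to (C \to ((D \to C) \to D))) \leftrightarrow C) \leftrightarrow (\lnot \lnot (D \leftrightarrow (C \lor (C \lor D))) \land (((D \lor C) \to D) \leftrightarrow (D \land C)))) = \text{True} \oplus \text{True} = \text{False}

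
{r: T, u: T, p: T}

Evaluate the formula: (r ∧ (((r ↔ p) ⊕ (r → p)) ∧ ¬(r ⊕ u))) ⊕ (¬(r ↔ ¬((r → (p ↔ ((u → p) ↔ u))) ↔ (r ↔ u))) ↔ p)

T

r ↔ p = T ↔ T = T
r → p = T → T = T
(r ↔ p) ⊕ (r → p) = T ⊕ T = F
r ⊕ u = T ⊕ T = F
¬(r ⊕ u) = ¬F = T
((r ↔ p) ⊕ (r → p)) ∧ ¬(r ⊕ u) = F ∧ T = F
r ∧ (((r ↔ p) ⊕ (r → p)) ∧ ¬(r ⊕ u)) = T ∧ F = F
u → p = T → T = T
(u → p) ↔ u = T ↔ T = T
p ↔ ((u → p) ↔ u) = T ↔ T = T
r → (p ↔ ((u → p) ↔ u)) = T → T = T
r ↔ u = T ↔ T = T
(r → (p ↔ ((u → p) ↔ u))) ↔ (r ↔ u) = T ↔ T = T
¬((r → (p ↔ ((u → p) ↔ u))) ↔ (r ↔ u)) = ¬T = F
r ↔ ¬((r → (p ↔ ((u → p) ↔ u))) ↔ (r ↔ u)) = T ↔ F = F
¬(r ↔ ¬((r → (p ↔ ((u → p) ↔ u))) ↔ (r ↔ u))) = ¬F = T
¬(r ↔ ¬((r → (p ↔ ((u → p) ↔ u))) ↔ (r ↔ u))) ↔ p = T ↔ T = T
(r ∧ (((r ↔ p) ⊕ (r → p)) ∧ ¬(r ⊕ u))) ⊕ (¬(r ↔ ¬((r → (p ↔ ((u → p) ↔ u))) ↔ (r ↔ u))) ↔ p) = F ⊕ T = T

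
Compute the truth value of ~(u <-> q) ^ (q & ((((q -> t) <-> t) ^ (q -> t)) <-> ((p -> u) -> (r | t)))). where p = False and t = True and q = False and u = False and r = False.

u <-> q = False <-> False = True
~(u <-> q) = ~True = False
q -> t = False -> True = True
(q -> t) <-> t = True <-> True = True
q -> t = False -> True = True
((q -> t) <-> t) ^ (q -> t) = True ^ True = False
p -> u = False -> False = True
r | t = False | True = True
(p -> u) -> (r | t) = True -> True = True
(((q -> t) <-> t) ^ (q -> t)) <-> ((p -> u) -> (r | t)) = False <-> True = False
q & ((((q -> t) <-> t) ^ (q -> t)) <-> ((p -> u) -> (r | t))) = False & False = False
~(u <-> q) ^ (q & ((((q -> t) <-> t) ^ (q -> t)) <-> ((p -> u) -> (r | t)))) = False ^ False = False

False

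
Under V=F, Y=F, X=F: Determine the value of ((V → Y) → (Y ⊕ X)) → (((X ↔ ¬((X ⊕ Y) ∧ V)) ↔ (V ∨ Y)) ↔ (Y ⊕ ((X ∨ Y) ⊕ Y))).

T

V → Y = F → F = T
Y ⊕ X = F ⊕ F = F
(V → Y) → (Y ⊕ X) = T → F = F
X ⊕ Y = F ⊕ F = F
(X ⊕ Y) ∧ V = F ∧ F = F
¬((X ⊕ Y) ∧ V) = ¬F = T
X ↔ ¬((X ⊕ Y) ∧ V) = F ↔ T = F
V ∨ Y = F ∨ F = F
(X ↔ ¬((X ⊕ Y) ∧ V)) ↔ (V ∨ Y) = F ↔ F = T
X ∨ Y = F ∨ F = F
(X ∨ Y) ⊕ Y = F ⊕ F = F
Y ⊕ ((X ∨ Y) ⊕ Y) = F ⊕ F = F
((X ↔ ¬((X ⊕ Y) ∧ V)) ↔ (V ∨ Y)) ↔ (Y ⊕ ((X ∨ Y) ⊕ Y)) = T ↔ F = F
((V → Y) → (Y ⊕ X)) → (((X ↔ ¬((X ⊕ Y) ∧ V)) ↔ (V ∨ Y)) ↔ (Y ⊕ ((X ∨ Y) ⊕ Y))) = F → F = T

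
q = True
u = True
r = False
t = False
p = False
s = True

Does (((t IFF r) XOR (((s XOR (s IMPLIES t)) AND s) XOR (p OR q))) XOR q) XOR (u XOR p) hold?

t IFF r = False IFF False = True
s IMPLIES t = True IMPLIES False = False
s XOR (s IMPLIES t) = True XOR False = True
(s XOR (s IMPLIES t)) AND s = True AND True = True
p OR q = False OR True = True
((s XOR (s IMPLIES t)) AND s) XOR (p OR q) = True XOR True = False
(t IFF r) XOR (((s XOR (s IMPLIES t)) AND s) XOR (p OR q)) = True XOR False = True
((t IFF r) XOR (((s XOR (s IMPLIES t)) AND s) XOR (p OR q))) XOR q = True XOR True = False
u XOR p = True XOR False = True
(((t IFF r) XOR (((s XOR (s IMPLIES t)) AND s) XOR (p OR q))) XOR q) XOR (u XOR p) = False XOR True = True

True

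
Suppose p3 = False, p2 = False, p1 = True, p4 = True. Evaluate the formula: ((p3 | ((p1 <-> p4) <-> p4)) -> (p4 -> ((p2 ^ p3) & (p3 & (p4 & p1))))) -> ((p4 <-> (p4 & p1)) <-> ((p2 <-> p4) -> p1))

p1 <-> p4 = True <-> True = True
(p1 <-> p4) <-> p4 = True <-> True = True
p3 | ((p1 <-> p4) <-> p4) = False | True = True
p2 ^ p3 = False ^ False = False
p4 & p1 = True & True = True
p3 & (p4 & p1) = False & True = False
(p2 ^ p3) & (p3 & (p4 & p1)) = False & False = False
p4 -> ((p2 ^ p3) & (p3 & (p4 & p1))) = True -> False = False
(p3 | ((p1 <-> p4) <-> p4)) -> (p4 -> ((p2 ^ p3) & (p3 & (p4 & p1)))) = True -> False = False
p4 & p1 = True & True = True
p4 <-> (p4 & p1) = True <-> True = True
p2 <-> p4 = False <-> True = False
(p2 <-> p4) -> p1 = False -> True = True
(p4 <-> (p4 & p1)) <-> ((p2 <-> p4) -> p1) = True <-> True = True
((p3 | ((p1 <-> p4) <-> p4)) -> (p4 -> ((p2 ^ p3) & (p3 & (p4 & p1))))) -> ((p4 <-> (p4 & p1)) <-> ((p2 <-> p4) -> p1)) = False -> True = True

True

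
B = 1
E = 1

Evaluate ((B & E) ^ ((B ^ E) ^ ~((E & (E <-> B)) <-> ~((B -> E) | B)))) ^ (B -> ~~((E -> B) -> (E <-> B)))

1

B & E = 1 & 1 = 1
B ^ E = 1 ^ 1 = 0
E <-> B = 1 <-> 1 = 1
E & (E <-> B) = 1 & 1 = 1
B -> E = 1 -> 1 = 1
(B -> E) | B = 1 | 1 = 1
~((B -> E) | B) = ~1 = 0
(E & (E <-> B)) <-> ~((B -> E) | B) = 1 <-> 0 = 0
~((E & (E <-> B)) <-> ~((B -> E) | B)) = ~0 = 1
(B ^ E) ^ ~((E & (E <-> B)) <-> ~((B -> E) | B)) = 0 ^ 1 = 1
(B & E) ^ ((B ^ E) ^ ~((E & (E <-> B)) <-> ~((B -> E) | B))) = 1 ^ 1 = 0
E -> B = 1 -> 1 = 1
E <-> B = 1 <-> 1 = 1
(E -> B) -> (E <-> B) = 1 -> 1 = 1
~((E -> B) -> (E <-> B)) = ~1 = 0
~~((E -> B) -> (E <-> B)) = ~0 = 1
B -> ~~((E -> B) -> (E <-> B)) = 1 -> 1 = 1
((B & E) ^ ((B ^ E) ^ ~((E & (E <-> B)) <-> ~((B -> E) | B)))) ^ (B -> ~~((E -> B) -> (E <-> B))) = 0 ^ 1 = 1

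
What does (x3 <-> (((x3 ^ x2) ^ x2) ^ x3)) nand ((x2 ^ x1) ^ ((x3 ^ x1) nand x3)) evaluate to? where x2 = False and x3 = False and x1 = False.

Substituting x2=False, x3=False, x1=False:
x3 ^ x2 = False ^ False = False
(x3 ^ x2) ^ x2 = False ^ False = False
((x3 ^ x2) ^ x2) ^ x3 = False ^ False = False
x3 <-> (((x3 ^ x2) ^ x2) ^ x3) = False <-> False = True
x2 ^ x1 = False ^ False = False
x3 ^ x1 = False ^ False = False
(x3 ^ x1) nand x3 = False nand False = True
(x2 ^ x1) ^ ((x3 ^ x1) nand x3) = False ^ True = True
(x3 <-> (((x3 ^ x2) ^ x2) ^ x3)) nand ((x2 ^ x1) ^ ((x3 ^ x1) nand x3)) = True nand True = False

False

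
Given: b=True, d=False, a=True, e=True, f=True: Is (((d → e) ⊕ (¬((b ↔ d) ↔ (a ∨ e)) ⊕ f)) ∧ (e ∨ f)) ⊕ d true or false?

True

Substituting b=True, d=False, a=True, e=True, f=True:
d → e = False → True = True
b ↔ d = True ↔ False = False
a ∨ e = True ∨ True = True
(b ↔ d) ↔ (a ∨ e) = False ↔ True = False
¬((b ↔ d) ↔ (a ∨ e)) = ¬False = True
¬((b ↔ d) ↔ (a ∨ e)) ⊕ f = True ⊕ True = False
(d → e) ⊕ (¬((b ↔ d) ↔ (a ∨ e)) ⊕ f) = True ⊕ False = True
e ∨ f = True ∨ True = True
((d → e) ⊕ (¬((b ↔ d) ↔ (a ∨ e)) ⊕ f)) ∧ (e ∨ f) = True ∧ True = True
(((d → e) ⊕ (¬((b ↔ d) ↔ (a ∨ e)) ⊕ f)) ∧ (e ∨ f)) ⊕ d = True ⊕ False = True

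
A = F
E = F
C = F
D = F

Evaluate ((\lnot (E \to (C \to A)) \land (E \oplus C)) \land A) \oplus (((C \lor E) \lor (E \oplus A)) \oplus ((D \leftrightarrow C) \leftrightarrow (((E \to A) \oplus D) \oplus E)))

C \to A = F \to F = T
E \to (C \to A) = F \to T = T
\lnot (E \to (C \to A)) = \lnot T = F
E \oplus C = F \oplus F = F
\lnot (E \to (C \to A)) \land (E \oplus C) = F \land F = F
(\lnot (E \to (C \to A)) \land (E \oplus C)) \land A = F \land F = F
C \lor E = F \lor F = F
E \oplus A = F \oplus F = F
(C \lor E) \lor (E \oplus A) = F \lor F = F
D \leftrightarrow C = F \leftrightarrow F = T
E \to A = F \to F = T
(E \to A) \oplus D = T \oplus F = T
((E \to A) \oplus D) \oplus E = T \oplus F = T
(D \leftrightarrow C) \leftrightarrow (((E \to A) \oplus D) \oplus E) = T \leftrightarrow T = T
((C \lor E) \lor (E \oplus A)) \oplus ((D \leftrightarrow C) \leftrightarrow (((E \to A) \oplus D) \oplus E)) = F \oplus T = T
((\lnot (E \to (C \to A)) \land (E \oplus C)) \land A) \oplus (((C \lor E) \lor (E \oplus A)) \oplus ((D \leftrightarrow C) \leftrightarrow (((E \to A) \oplus D) \oplus E))) = F \oplus T = T

T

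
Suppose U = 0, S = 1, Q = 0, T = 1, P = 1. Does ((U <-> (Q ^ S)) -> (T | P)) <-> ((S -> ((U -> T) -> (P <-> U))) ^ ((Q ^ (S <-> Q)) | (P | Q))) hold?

Q ^ S = 0 ^ 1 = 1
U <-> (Q ^ S) = 0 <-> 1 = 0
T | P = 1 | 1 = 1
(U <-> (Q ^ S)) -> (T | P) = 0 -> 1 = 1
U -> T = 0 -> 1 = 1
P <-> U = 1 <-> 0 = 0
(U -> T) -> (P <-> U) = 1 -> 0 = 0
S -> ((U -> T) -> (P <-> U)) = 1 -> 0 = 0
S <-> Q = 1 <-> 0 = 0
Q ^ (S <-> Q) = 0 ^ 0 = 0
P | Q = 1 | 0 = 1
(Q ^ (S <-> Q)) | (P | Q) = 0 | 1 = 1
(S -> ((U -> T) -> (P <-> U))) ^ ((Q ^ (S <-> Q)) | (P | Q)) = 0 ^ 1 = 1
((U <-> (Q ^ S)) -> (T | P)) <-> ((S -> ((U -> T) -> (P <-> U))) ^ ((Q ^ (S <-> Q)) | (P | Q))) = 1 <-> 1 = 1

1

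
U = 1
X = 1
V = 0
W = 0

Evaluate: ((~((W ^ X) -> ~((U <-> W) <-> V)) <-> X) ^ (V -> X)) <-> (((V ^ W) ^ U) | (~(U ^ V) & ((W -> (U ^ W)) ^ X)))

W ^ X = 0 ^ 1 = 1
U <-> W = 1 <-> 0 = 0
(U <-> W) <-> V = 0 <-> 0 = 1
~((U <-> W) <-> V) = ~1 = 0
(W ^ X) -> ~((U <-> W) <-> V) = 1 -> 0 = 0
~((W ^ X) -> ~((U <-> W) <-> V)) = ~0 = 1
~((W ^ X) -> ~((U <-> W) <-> V)) <-> X = 1 <-> 1 = 1
V -> X = 0 -> 1 = 1
(~((W ^ X) -> ~((U <-> W) <-> V)) <-> X) ^ (V -> X) = 1 ^ 1 = 0
V ^ W = 0 ^ 0 = 0
(V ^ W) ^ U = 0 ^ 1 = 1
U ^ V = 1 ^ 0 = 1
~(U ^ V) = ~1 = 0
U ^ W = 1 ^ 0 = 1
W -> (U ^ W) = 0 -> 1 = 1
(W -> (U ^ W)) ^ X = 1 ^ 1 = 0
~(U ^ V) & ((W -> (U ^ W)) ^ X) = 0 & 0 = 0
((V ^ W) ^ U) | (~(U ^ V) & ((W -> (U ^ W)) ^ X)) = 1 | 0 = 1
((~((W ^ X) -> ~((U <-> W) <-> V)) <-> X) ^ (V -> X)) <-> (((V ^ W) ^ U) | (~(U ^ V) & ((W -> (U ^ W)) ^ X))) = 0 <-> 1 = 0

0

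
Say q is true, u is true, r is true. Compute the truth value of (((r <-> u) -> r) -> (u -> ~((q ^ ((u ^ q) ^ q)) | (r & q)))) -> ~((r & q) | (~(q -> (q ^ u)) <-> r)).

r <-> u = True <-> True = True
(r <-> u) -> r = True -> True = True
u ^ q = True ^ True = False
(u ^ q) ^ q = False ^ True = True
q ^ ((u ^ q) ^ q) = True ^ True = False
r & q = True & True = True
(q ^ ((u ^ q) ^ q)) | (r & q) = False | True = True
~((q ^ ((u ^ q) ^ q)) | (r & q)) = ~True = False
u -> ~((q ^ ((u ^ q) ^ q)) | (r & q)) = True -> False = False
((r <-> u) -> r) -> (u -> ~((q ^ ((u ^ q) ^ q)) | (r & q))) = True -> False = False
r & q = True & True = True
q ^ u = True ^ True = False
q -> (q ^ u) = True -> False = False
~(q -> (q ^ u)) = ~False = True
~(q -> (q ^ u)) <-> r = True <-> True = True
(r & q) | (~(q -> (q ^ u)) <-> r) = True | True = True
~((r & q) | (~(q -> (q ^ u)) <-> r)) = ~True = False
(((r <-> u) -> r) -> (u -> ~((q ^ ((u ^ q) ^ q)) | (r & q)))) -> ~((r & q) | (~(q -> (q ^ u)) <-> r)) = False -> False = True

True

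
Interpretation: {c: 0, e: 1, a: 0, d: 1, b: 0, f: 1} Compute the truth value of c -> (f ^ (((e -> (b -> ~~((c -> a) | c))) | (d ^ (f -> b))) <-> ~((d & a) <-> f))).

1

c -> a = 0 -> 0 = 1
(c -> a) | c = 1 | 0 = 1
~((c -> a) | c) = ~1 = 0
~~((c -> a) | c) = ~0 = 1
b -> ~~((c -> a) | c) = 0 -> 1 = 1
e -> (b -> ~~((c -> a) | c)) = 1 -> 1 = 1
f -> b = 1 -> 0 = 0
d ^ (f -> b) = 1 ^ 0 = 1
(e -> (b -> ~~((c -> a) | c))) | (d ^ (f -> b)) = 1 | 1 = 1
d & a = 1 & 0 = 0
(d & a) <-> f = 0 <-> 1 = 0
~((d & a) <-> f) = ~0 = 1
((e -> (b -> ~~((c -> a) | c))) | (d ^ (f -> b))) <-> ~((d & a) <-> f) = 1 <-> 1 = 1
f ^ (((e -> (b -> ~~((c -> a) | c))) | (d ^ (f -> b))) <-> ~((d & a) <-> f)) = 1 ^ 1 = 0
c -> (f ^ (((e -> (b -> ~~((c -> a) | c))) | (d ^ (f -> b))) <-> ~((d & a) <-> f))) = 0 -> 0 = 1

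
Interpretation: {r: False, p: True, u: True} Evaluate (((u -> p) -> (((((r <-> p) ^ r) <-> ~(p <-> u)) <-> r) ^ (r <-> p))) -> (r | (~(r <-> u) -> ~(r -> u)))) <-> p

True

u -> p = True -> True = True
r <-> p = False <-> True = False
(r <-> p) ^ r = False ^ False = False
p <-> u = True <-> True = True
~(p <-> u) = ~True = False
((r <-> p) ^ r) <-> ~(p <-> u) = False <-> False = True
(((r <-> p) ^ r) <-> ~(p <-> u)) <-> r = True <-> False = False
r <-> p = False <-> True = False
((((r <-> p) ^ r) <-> ~(p <-> u)) <-> r) ^ (r <-> p) = False ^ False = False
(u -> p) -> (((((r <-> p) ^ r) <-> ~(p <-> u)) <-> r) ^ (r <-> p)) = True -> False = False
r <-> u = False <-> True = False
~(r <-> u) = ~False = True
r -> u = False -> True = True
~(r -> u) = ~True = False
~(r <-> u) -> ~(r -> u) = True -> False = False
r | (~(r <-> u) -> ~(r -> u)) = False | False = False
((u -> p) -> (((((r <-> p) ^ r) <-> ~(p <-> u)) <-> r) ^ (r <-> p))) -> (r | (~(r <-> u) -> ~(r -> u))) = False -> False = True
(((u -> p) -> (((((r <-> p) ^ r) <-> ~(p <-> u)) <-> r) ^ (r <-> p))) -> (r | (~(r <-> u) -> ~(r -> u)))) <-> p = True <-> True = True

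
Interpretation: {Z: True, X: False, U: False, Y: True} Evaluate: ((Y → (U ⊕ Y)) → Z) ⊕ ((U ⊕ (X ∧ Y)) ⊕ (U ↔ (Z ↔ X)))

U ⊕ Y = False ⊕ True = True
Y → (U ⊕ Y) = True → True = True
(Y → (U ⊕ Y)) → Z = True → True = True
X ∧ Y = False ∧ True = False
U ⊕ (X ∧ Y) = False ⊕ False = False
Z ↔ X = True ↔ False = False
U ↔ (Z ↔ X) = False ↔ False = True
(U ⊕ (X ∧ Y)) ⊕ (U ↔ (Z ↔ X)) = False ⊕ True = True
((Y → (U ⊕ Y)) → Z) ⊕ ((U ⊕ (X ∧ Y)) ⊕ (U ↔ (Z ↔ X))) = True ⊕ True = False

False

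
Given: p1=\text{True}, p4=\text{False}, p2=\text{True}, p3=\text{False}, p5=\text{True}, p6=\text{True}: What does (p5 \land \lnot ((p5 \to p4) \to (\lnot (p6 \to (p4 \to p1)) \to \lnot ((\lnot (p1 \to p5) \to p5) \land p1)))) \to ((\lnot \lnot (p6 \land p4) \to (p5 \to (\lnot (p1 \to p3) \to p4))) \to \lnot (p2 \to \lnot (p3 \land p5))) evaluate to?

p5 \to p4 = \text{True} \to \text{False} = \text{False}
p4 \to p1 = \text{False} \to \text{True} = \text{True}
p6 \to (p4 \to p1) = \text{True} \to \text{True} = \text{True}
\lnot (p6 \to (p4 \to p1)) = \lnot \text{True} = \text{False}
p1 \to p5 = \text{True} \to \text{True} = \text{True}
\lnot (p1 \to p5) = \lnot \text{True} = \text{False}
\lnot (p1 \to p5) \to p5 = \text{False} \to \text{True} = \text{True}
(\lnot (p1 \to p5) \to p5) \land p1 = \text{True} \land \text{True} = \text{True}
\lnot ((\lnot (p1 \to p5) \to p5) \land p1) = \lnot \text{True} = \text{False}
\lnot (p6 \to (p4 \to p1)) \to \lnot ((\lnot (p1 \to p5) \to p5) \land p1) = \text{False} \to \text{False} = \text{True}
(p5 \to p4) \to (\lnot (p6 \to (p4 \to p1)) \to \lnot ((\lnot (p1 \to p5) \to p5) \land p1)) = \text{False} \to \text{True} = \text{True}
\lnot ((p5 \to p4) \to (\lnot (p6 \to (p4 \to p1)) \to \lnot ((\lnot (p1 \to p5) \to p5) \land p1))) = \lnot \text{True} = \text{False}
p5 \land \lnot ((p5 \to p4) \to (\lnot (p6 \to (p4 \to p1)) \to \lnot ((\lnot (p1 \to p5) \to p5) \land p1))) = \text{True} \land \text{False} = \text{False}
p6 \land p4 = \text{True} \land \text{False} = \text{False}
\lnot (p6 \land p4) = \lnot \text{False} = \text{True}
\lnot \lnot (p6 \land p4) = \lnot \text{True} = \text{False}
p1 \to p3 = \text{True} \to \text{False} = \text{False}
\lnot (p1 \to p3) = \lnot \text{False} = \text{True}
\lnot (p1 \to p3) \to p4 = \text{True} \to \text{False} = \text{False}
p5 \to (\lnot (p1 \to p3) \to p4) = \text{True} \to \text{False} = \text{False}
\lnot \lnot (p6 \land p4) \to (p5 \to (\lnot (p1 \to p3) \to p4)) = \text{False} \to \text{False} = \text{True}
p3 \land p5 = \text{False} \land \text{True} = \text{False}
\lnot (p3 \land p5) = \lnot \text{False} = \text{True}
p2 \to \lnot (p3 \land p5) = \text{True} \to \text{True} = \text{True}
\lnot (p2 \to \lnot (p3 \land p5)) = \lnot \text{True} = \text{False}
(\lnot \lnot (p6 \land p4) \to (p5 \to (\lnot (p1 \to p3) \to p4))) \to \lnot (p2 \to \lnot (p3 \land p5)) = \text{True} \to \text{False} = \text{False}
(p5 \land \lnot ((p5 \to p4) \to (\lnot (p6 \to (p4 \to p1)) \to \lnot ((\lnot (p1 \to p5) \to p5) \land p1)))) \to ((\lnot \lnot (p6 \land p4) \to (p5 \to (\lnot (p1 \to p3) \to p4))) \to \lnot (p2 \to \lnot (p3 \land p5))) = \text{False} \to \text{False} = \text{True}

\text{True}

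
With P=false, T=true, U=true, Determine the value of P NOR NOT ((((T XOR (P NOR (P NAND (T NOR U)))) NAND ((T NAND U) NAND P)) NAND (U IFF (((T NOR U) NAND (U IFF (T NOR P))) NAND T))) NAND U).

false

T NOR U = true NOR true = false
P NAND (T NOR U) = false NAND false = true
P NOR (P NAND (T NOR U)) = false NOR true = false
T XOR (P NOR (P NAND (T NOR U))) = true XOR false = true
T NAND U = true NAND true = false
(T NAND U) NAND P = false NAND false = true
(T XOR (P NOR (P NAND (T NOR U)))) NAND ((T NAND U) NAND P) = true NAND true = false
T NOR U = true NOR true = false
T NOR P = true NOR false = false
U IFF (T NOR P) = true IFF false = false
(T NOR U) NAND (U IFF (T NOR P)) = false NAND false = true
((T NOR U) NAND (U IFF (T NOR P))) NAND T = true NAND true = false
U IFF (((T NOR U) NAND (U IFF (T NOR P))) NAND T) = true IFF false = false
((T XOR (P NOR (P NAND (T NOR U)))) NAND ((T NAND U) NAND P)) NAND (U IFF (((T NOR U) NAND (U IFF (T NOR P))) NAND T)) = false NAND false = true
(((T XOR (P NOR (P NAND (T NOR U)))) NAND ((T NAND U) NAND P)) NAND (U IFF (((T NOR U) NAND (U IFF (T NOR P))) NAND T))) NAND U = true NAND true = false
NOT ((((T XOR (P NOR (P NAND (T NOR U)))) NAND ((T NAND U) NAND P)) NAND (U IFF (((T NOR U) NAND (U IFF (T NOR P))) NAND T))) NAND U) = NOT false = true
P NOR NOT ((((T XOR (P NOR (P NAND (T NOR U)))) NAND ((T NAND U) NAND P)) NAND (U IFF (((T NOR U) NAND (U IFF (T NOR P))) NAND T))) NAND U) = false NOR true = false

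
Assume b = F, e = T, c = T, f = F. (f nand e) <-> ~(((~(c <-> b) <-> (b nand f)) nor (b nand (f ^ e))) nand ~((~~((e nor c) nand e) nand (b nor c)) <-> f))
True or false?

F

f nand e = F nand T = T
c <-> b = T <-> F = F
~(c <-> b) = ~F = T
b nand f = F nand F = T
~(c <-> b) <-> (b nand f) = T <-> T = T
f ^ e = F ^ T = T
b nand (f ^ e) = F nand T = T
(~(c <-> b) <-> (b nand f)) nor (b nand (f ^ e)) = T nor T = F
e nor c = T nor T = F
(e nor c) nand e = F nand T = T
~((e nor c) nand e) = ~T = F
~~((e nor c) nand e) = ~F = T
b nor c = F nor T = F
~~((e nor c) nand e) nand (b nor c) = T nand F = T
(~~((e nor c) nand e) nand (b nor c)) <-> f = T <-> F = F
~((~~((e nor c) nand e) nand (b nor c)) <-> f) = ~F = T
((~(c <-> b) <-> (b nand f)) nor (b nand (f ^ e))) nand ~((~~((e nor c) nand e) nand (b nor c)) <-> f) = F nand T = T
~(((~(c <-> b) <-> (b nand f)) nor (b nand (f ^ e))) nand ~((~~((e nor c) nand e) nand (b nor c)) <-> f)) = ~T = F
(f nand e) <-> ~(((~(c <-> b) <-> (b nand f)) nor (b nand (f ^ e))) nand ~((~~((e nor c) nand e) nand (b nor c)) <-> f)) = T <-> F = F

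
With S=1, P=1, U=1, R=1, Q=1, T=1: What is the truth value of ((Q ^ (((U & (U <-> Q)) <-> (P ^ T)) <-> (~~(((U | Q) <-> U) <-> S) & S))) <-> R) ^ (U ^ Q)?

1

U <-> Q = 1 <-> 1 = 1
U & (U <-> Q) = 1 & 1 = 1
P ^ T = 1 ^ 1 = 0
(U & (U <-> Q)) <-> (P ^ T) = 1 <-> 0 = 0
U | Q = 1 | 1 = 1
(U | Q) <-> U = 1 <-> 1 = 1
((U | Q) <-> U) <-> S = 1 <-> 1 = 1
~(((U | Q) <-> U) <-> S) = ~1 = 0
~~(((U | Q) <-> U) <-> S) = ~0 = 1
~~(((U | Q) <-> U) <-> S) & S = 1 & 1 = 1
((U & (U <-> Q)) <-> (P ^ T)) <-> (~~(((U | Q) <-> U) <-> S) & S) = 0 <-> 1 = 0
Q ^ (((U & (U <-> Q)) <-> (P ^ T)) <-> (~~(((U | Q) <-> U) <-> S) & S)) = 1 ^ 0 = 1
(Q ^ (((U & (U <-> Q)) <-> (P ^ T)) <-> (~~(((U | Q) <-> U) <-> S) & S))) <-> R = 1 <-> 1 = 1
U ^ Q = 1 ^ 1 = 0
((Q ^ (((U & (U <-> Q)) <-> (P ^ T)) <-> (~~(((U | Q) <-> U) <-> S) & S))) <-> R) ^ (U ^ Q) = 1 ^ 0 = 1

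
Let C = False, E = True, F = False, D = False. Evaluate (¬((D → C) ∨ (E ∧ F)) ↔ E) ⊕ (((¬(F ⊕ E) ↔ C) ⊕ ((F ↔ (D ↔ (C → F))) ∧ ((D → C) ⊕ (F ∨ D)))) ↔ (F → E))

D → C = False → False = True
E ∧ F = True ∧ False = False
(D → C) ∨ (E ∧ F) = True ∨ False = True
¬((D → C) ∨ (E ∧ F)) = ¬True = False
¬((D → C) ∨ (E ∧ F)) ↔ E = False ↔ True = False
F ⊕ E = False ⊕ True = True
¬(F ⊕ E) = ¬True = False
¬(F ⊕ E) ↔ C = False ↔ False = True
C → F = False → False = True
D ↔ (C → F) = False ↔ True = False
F ↔ (D ↔ (C → F)) = False ↔ False = True
D → C = False → False = True
F ∨ D = False ∨ False = False
(D → C) ⊕ (F ∨ D) = True ⊕ False = True
(F ↔ (D ↔ (C → F))) ∧ ((D → C) ⊕ (F ∨ D)) = True ∧ True = True
(¬(F ⊕ E) ↔ C) ⊕ ((F ↔ (D ↔ (C → F))) ∧ ((D → C) ⊕ (F ∨ D))) = True ⊕ True = False
F → E = False → True = True
((¬(F ⊕ E) ↔ C) ⊕ ((F ↔ (D ↔ (C → F))) ∧ ((D → C) ⊕ (F ∨ D)))) ↔ (F → E) = False ↔ True = False
(¬((D → C) ∨ (E ∧ F)) ↔ E) ⊕ (((¬(F ⊕ E) ↔ C) ⊕ ((F ↔ (D ↔ (C → F))) ∧ ((D → C) ⊕ (F ∨ D)))) ↔ (F → E)) = False ⊕ False = False

False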